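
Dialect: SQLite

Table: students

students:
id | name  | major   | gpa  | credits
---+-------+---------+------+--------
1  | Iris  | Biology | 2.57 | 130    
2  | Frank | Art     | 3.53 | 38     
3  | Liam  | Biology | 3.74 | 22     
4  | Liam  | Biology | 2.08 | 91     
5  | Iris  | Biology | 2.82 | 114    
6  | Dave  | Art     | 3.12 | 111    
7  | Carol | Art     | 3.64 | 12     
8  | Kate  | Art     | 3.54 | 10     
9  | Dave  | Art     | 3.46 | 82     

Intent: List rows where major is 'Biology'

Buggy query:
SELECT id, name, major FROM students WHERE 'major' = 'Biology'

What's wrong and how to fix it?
Bug: 'major' in single quotes is a string literal, not the column; the comparison is literal-vs-literal and never true

Fix: Reference the column as major without single quotes

Corrected query:
SELECT id, name, major FROM students WHERE major = 'Biology'

Result:
id | name | major  
---+------+--------
1  | Iris | Biology
3  | Liam | Biology
4  | Liam | Biology
5  | Iris | Biology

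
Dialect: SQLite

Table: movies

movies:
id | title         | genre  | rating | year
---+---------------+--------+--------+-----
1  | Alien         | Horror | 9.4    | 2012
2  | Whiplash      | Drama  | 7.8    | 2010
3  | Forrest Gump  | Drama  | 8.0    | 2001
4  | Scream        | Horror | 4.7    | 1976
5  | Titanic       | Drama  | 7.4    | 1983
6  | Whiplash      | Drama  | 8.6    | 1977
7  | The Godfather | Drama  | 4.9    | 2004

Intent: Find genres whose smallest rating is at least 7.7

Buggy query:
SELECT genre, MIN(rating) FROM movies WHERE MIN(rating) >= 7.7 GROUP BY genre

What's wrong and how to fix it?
Bug: MIN() in WHERE is a misuse of aggregate

Fix: Replace WHERE with HAVING after the GROUP BY

Corrected query:
SELECT genre, MIN(rating) FROM movies GROUP BY genre HAVING MIN(rating) >= 7.7

Result:
(no rows)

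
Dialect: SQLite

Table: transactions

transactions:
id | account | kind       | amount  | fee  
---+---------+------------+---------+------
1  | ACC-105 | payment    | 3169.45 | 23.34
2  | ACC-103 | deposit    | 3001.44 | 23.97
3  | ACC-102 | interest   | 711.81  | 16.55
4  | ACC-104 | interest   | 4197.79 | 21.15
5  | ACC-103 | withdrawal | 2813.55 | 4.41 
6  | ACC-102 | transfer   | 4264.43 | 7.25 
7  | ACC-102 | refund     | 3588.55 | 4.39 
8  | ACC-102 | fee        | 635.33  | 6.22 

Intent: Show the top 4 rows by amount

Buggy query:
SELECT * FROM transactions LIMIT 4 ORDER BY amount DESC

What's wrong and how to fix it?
Bug: ORDER BY cannot follow LIMIT; LIMIT is the final clause

Fix: Sort with ORDER BY, then apply LIMIT

Corrected query:
SELECT * FROM transactions ORDER BY amount DESC LIMIT 4

Result:
id | account | kind     | amount  | fee  
---+---------+----------+---------+------
6  | ACC-102 | transfer | 4264.43 | 7.25 
4  | ACC-104 | interest | 4197.79 | 21.15
7  | ACC-102 | refund   | 3588.55 | 4.39 
1  | ACC-105 | payment  | 3169.45 | 23.34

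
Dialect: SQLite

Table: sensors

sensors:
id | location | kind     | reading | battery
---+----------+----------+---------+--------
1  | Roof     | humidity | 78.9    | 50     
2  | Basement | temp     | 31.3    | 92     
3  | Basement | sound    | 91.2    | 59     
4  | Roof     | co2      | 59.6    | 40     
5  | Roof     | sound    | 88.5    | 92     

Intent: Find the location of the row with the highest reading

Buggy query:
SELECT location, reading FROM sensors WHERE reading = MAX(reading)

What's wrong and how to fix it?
Bug: MAX(reading) is an aggregate and cannot be used directly in WHERE

Fix: Wrap MAX in a scalar subquery so WHERE compares against a single value

Corrected query:
SELECT location, reading FROM sensors WHERE reading = (SELECT MAX(reading) FROM sensors)

Result:
location | reading
---------+--------
Basement | 91.2   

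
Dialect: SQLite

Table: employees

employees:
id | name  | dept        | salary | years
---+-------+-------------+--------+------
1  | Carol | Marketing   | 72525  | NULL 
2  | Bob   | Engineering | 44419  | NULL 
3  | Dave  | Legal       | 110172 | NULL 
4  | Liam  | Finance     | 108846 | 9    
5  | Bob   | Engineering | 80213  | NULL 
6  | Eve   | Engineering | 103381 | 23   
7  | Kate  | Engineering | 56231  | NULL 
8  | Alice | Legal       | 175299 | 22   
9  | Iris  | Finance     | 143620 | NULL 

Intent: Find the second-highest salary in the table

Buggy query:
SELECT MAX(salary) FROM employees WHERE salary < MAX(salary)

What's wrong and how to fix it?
Bug: MAX(salary) on the right of the comparison is an aggregate-in-WHERE error

Fix: Put the inner MAX in a scalar subquery

Corrected query:
SELECT MAX(salary) FROM employees WHERE salary < (SELECT MAX(salary) FROM employees)

Result:
MAX(salary)
-----------
143620     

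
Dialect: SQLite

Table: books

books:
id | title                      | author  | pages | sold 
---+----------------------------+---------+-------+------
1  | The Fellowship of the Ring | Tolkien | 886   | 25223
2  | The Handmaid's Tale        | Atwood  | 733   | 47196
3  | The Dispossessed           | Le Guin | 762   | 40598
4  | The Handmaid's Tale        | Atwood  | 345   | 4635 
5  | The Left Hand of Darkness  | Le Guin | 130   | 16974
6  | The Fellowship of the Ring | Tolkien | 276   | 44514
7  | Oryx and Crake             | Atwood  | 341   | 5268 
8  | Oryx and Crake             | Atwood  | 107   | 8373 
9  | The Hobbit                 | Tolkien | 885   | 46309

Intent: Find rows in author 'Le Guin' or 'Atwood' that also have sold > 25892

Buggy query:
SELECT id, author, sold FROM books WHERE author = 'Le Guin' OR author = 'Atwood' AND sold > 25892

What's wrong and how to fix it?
Bug: AND binds tighter than OR, so this parses as author = 'Le Guin' OR (author = 'Atwood' AND sold > 25892)

Fix: Group the OR with parentheses (or use IN), then AND the threshold

Corrected query:
SELECT id, author, sold FROM books WHERE (author = 'Le Guin' OR author = 'Atwood') AND sold > 25892

Result:
id | author  | sold 
---+---------+------
2  | Atwood  | 47196
3  | Le Guin | 40598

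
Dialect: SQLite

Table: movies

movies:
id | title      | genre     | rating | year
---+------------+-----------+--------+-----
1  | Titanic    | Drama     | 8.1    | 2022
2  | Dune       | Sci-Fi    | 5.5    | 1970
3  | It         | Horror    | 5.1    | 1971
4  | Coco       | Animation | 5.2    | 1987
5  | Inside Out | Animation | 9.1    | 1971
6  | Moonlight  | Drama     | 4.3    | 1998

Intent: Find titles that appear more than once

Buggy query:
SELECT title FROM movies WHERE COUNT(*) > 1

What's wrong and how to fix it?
Bug: WHERE can't reference COUNT(*); aggregates are computed after WHERE

Fix: GROUP BY title, then filter groups with HAVING COUNT(*) > 1

Corrected query:
SELECT title FROM movies GROUP BY title HAVING COUNT(*) > 1

Result:
(no rows)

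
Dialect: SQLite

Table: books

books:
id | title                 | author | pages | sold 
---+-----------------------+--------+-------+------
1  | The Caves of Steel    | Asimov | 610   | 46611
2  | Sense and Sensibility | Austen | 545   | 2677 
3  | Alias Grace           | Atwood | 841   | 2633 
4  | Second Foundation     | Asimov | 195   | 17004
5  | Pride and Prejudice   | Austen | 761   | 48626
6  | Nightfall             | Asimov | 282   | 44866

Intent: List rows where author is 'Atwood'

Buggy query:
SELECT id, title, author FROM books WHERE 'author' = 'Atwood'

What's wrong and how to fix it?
Bug: 'author' in single quotes is a string literal, not the column; the comparison is literal-vs-literal and never true

Fix: Remove the quotes around the column name (or use double quotes for an identifier)

Corrected query:
SELECT id, title, author FROM books WHERE author = 'Atwood'

Result:
id | title       | author
---+-------------+-------
3  | Alias Grace | Atwood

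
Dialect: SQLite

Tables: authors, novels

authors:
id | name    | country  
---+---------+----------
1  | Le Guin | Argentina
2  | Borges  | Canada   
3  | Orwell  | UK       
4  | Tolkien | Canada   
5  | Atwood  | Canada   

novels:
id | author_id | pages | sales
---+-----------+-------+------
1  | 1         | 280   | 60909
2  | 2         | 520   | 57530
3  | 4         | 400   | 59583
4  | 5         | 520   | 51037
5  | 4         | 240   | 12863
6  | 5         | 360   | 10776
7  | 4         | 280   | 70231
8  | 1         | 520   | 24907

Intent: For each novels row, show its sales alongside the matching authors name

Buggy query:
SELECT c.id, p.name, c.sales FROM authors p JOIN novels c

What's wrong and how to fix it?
Bug: JOIN with no ON clause produces a cartesian product; every novels row pairs with every authors row

Fix: Specify the join condition linking the foreign key to the parent id

Corrected query:
SELECT c.id, p.name, c.sales FROM authors p JOIN novels c ON c.author_id = p.id

Result:
id | name    | sales
---+---------+------
1  | Le Guin | 60909
2  | Borges  | 57530
3  | Tolkien | 59583
4  | Atwood  | 51037
5  | Tolkien | 12863
6  | Atwood  | 10776
7  | Tolkien | 70231
8  | Le Guin | 24907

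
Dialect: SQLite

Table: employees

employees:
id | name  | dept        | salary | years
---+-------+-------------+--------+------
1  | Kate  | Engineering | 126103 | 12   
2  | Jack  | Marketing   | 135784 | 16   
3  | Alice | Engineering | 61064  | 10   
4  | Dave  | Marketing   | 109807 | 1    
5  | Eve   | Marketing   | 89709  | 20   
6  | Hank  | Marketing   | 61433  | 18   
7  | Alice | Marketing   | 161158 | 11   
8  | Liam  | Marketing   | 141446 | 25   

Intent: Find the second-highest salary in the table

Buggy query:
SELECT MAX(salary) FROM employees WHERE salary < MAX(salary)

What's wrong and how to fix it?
Bug: MAX(salary) on the right of the comparison is an aggregate-in-WHERE error

Fix: Compute the overall MAX in a subquery, then take MAX of rows below it

Corrected query:
SELECT MAX(salary) FROM employees WHERE salary < (SELECT MAX(salary) FROM employees)

Result:
MAX(salary)
-----------
141446     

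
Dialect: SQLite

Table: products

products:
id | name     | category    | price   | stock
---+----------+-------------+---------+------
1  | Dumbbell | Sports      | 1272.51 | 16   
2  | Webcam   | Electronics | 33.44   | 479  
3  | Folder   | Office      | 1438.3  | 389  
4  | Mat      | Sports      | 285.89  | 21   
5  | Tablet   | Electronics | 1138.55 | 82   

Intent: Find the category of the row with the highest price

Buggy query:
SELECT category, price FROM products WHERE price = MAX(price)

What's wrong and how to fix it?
Bug: WHERE is evaluated per row; an aggregate over the whole table isn't defined there

Fix: Use a subquery: WHERE price = (SELECT MAX(price) FROM products)

Corrected query:
SELECT category, price FROM products WHERE price = (SELECT MAX(price) FROM products)

Result:
category | price 
---------+-------
Office   | 1438.3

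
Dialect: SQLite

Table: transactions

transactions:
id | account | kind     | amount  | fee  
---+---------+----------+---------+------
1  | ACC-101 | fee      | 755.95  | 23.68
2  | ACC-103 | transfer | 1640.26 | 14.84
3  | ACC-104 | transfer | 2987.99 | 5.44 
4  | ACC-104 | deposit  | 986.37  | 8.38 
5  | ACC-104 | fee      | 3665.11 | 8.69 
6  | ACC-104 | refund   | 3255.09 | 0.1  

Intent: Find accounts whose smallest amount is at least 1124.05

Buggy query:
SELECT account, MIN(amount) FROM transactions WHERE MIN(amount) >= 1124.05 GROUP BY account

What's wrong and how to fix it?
Bug: Aggregates like MIN are computed per group after WHERE runs

Fix: Replace WHERE with HAVING after the GROUP BY

Corrected query:
SELECT account, MIN(amount) FROM transactions GROUP BY account HAVING MIN(amount) >= 1124.05

Result:
account | MIN(amount)
--------+------------
ACC-103 | 1640.26    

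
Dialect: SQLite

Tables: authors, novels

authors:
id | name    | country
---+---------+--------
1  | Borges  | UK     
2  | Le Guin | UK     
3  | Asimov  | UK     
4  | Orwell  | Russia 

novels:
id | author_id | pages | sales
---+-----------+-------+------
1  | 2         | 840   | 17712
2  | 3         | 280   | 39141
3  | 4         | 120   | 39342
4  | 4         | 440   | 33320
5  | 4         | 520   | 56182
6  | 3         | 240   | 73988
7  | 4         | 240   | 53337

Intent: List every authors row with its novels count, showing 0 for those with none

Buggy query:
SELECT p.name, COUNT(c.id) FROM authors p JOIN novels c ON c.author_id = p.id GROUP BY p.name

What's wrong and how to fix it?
Bug: An inner join excludes parents with zero children

Fix: Use LEFT JOIN so parents without children still appear (COUNT(c.id) gives 0)

Corrected query:
SELECT p.name, COUNT(c.id) FROM authors p LEFT JOIN novels c ON c.author_id = p.id GROUP BY p.name

Result:
name    | COUNT(c.id)
--------+------------
Asimov  | 2          
Borges  | 0          
Le Guin | 1          
Orwell  | 4          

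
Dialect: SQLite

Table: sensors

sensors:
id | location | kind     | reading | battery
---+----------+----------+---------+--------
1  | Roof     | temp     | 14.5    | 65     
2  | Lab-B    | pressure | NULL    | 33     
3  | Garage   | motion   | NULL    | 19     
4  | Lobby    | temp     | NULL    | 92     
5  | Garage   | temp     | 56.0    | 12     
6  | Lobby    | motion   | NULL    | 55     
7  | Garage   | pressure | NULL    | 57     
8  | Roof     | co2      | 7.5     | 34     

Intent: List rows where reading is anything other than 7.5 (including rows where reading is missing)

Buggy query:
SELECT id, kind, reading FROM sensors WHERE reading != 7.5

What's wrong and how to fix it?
Bug: Inequality against NULL is unknown, not true; rows with NULL are dropped

Fix: Handle NULL separately with IS NULL alongside the inequality

Corrected query:
SELECT id, kind, reading FROM sensors WHERE reading != 7.5 OR reading IS NULL

Result:
id | kind     | reading
---+----------+--------
1  | temp     | 14.5   
2  | pressure | NULL   
3  | motion   | NULL   
4  | temp     | NULL   
5  | temp     | 56     
6  | motion   | NULL   
7  | pressure | NULL   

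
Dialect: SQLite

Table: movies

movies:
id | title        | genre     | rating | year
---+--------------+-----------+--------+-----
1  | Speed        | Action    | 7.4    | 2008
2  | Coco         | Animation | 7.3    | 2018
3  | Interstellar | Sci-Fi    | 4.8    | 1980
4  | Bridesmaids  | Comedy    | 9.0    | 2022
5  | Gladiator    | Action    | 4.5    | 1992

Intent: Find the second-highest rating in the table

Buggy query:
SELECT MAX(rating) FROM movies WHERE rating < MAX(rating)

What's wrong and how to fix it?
Bug: MAX(rating) on the right of the comparison is an aggregate-in-WHERE error

Fix: Compute the overall MAX in a subquery, then take MAX of rows below it

Corrected query:
SELECT MAX(rating) FROM movies WHERE rating < (SELECT MAX(rating) FROM movies)

Result:
MAX(rating)
-----------
7.4        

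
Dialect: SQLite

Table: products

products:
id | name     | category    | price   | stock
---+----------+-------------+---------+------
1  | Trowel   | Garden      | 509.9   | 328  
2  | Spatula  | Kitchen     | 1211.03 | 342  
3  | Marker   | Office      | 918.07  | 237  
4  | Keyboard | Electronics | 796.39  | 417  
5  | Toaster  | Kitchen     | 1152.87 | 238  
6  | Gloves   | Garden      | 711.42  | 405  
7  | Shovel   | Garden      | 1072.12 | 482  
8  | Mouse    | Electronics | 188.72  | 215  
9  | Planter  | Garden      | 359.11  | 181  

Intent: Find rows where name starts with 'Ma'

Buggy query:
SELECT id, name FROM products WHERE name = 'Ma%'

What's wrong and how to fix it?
Bug: '=' compares the literal string including the % character; pattern matching needs LIKE

Fix: Use LIKE for wildcard pattern matching

Corrected query:
SELECT id, name FROM products WHERE name LIKE 'Ma%'

Result:
id | name  
---+-------
3  | Marker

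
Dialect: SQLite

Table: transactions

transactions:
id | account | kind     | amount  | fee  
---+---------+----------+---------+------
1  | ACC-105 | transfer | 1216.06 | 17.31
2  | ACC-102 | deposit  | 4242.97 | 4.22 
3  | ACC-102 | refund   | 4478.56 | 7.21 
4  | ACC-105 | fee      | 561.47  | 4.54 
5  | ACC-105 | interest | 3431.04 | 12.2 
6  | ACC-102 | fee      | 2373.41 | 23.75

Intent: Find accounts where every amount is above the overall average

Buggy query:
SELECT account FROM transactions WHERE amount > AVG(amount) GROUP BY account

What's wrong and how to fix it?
Bug: WHERE evaluates per row before aggregation, so AVG() is unavailable

Fix: Use a subquery for AVG and a HAVING MIN(...) filter so the condition holds for every row in the group

Corrected query:
SELECT account FROM transactions GROUP BY account HAVING MIN(amount) > (SELECT AVG(amount) FROM transactions)

Result:
(no rows)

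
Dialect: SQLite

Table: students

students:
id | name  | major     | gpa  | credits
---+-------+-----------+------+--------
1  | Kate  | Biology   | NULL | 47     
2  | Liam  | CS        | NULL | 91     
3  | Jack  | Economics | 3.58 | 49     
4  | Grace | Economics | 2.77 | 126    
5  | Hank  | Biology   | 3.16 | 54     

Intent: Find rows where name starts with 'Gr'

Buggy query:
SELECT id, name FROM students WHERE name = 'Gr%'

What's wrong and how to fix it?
Bug: '=' compares the literal string including the % character; pattern matching needs LIKE

Fix: Replace '=' with LIKE so 'Gr%' is treated as a pattern

Corrected query:
SELECT id, name FROM students WHERE name LIKE 'Gr%'

Result:
id | name 
---+------
4  | Grace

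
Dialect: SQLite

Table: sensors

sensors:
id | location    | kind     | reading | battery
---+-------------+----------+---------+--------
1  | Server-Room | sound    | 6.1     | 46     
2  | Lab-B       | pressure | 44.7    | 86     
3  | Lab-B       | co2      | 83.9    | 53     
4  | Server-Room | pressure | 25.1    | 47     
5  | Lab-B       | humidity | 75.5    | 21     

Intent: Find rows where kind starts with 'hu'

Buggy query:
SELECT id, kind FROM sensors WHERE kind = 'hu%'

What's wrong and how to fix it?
Bug: '=' compares the literal string including the % character; pattern matching needs LIKE

Fix: Replace '=' with LIKE so 'hu%' is treated as a pattern

Corrected query:
SELECT id, kind FROM sensors WHERE kind LIKE 'hu%'

Result:
id | kind    
---+---------
5  | humidity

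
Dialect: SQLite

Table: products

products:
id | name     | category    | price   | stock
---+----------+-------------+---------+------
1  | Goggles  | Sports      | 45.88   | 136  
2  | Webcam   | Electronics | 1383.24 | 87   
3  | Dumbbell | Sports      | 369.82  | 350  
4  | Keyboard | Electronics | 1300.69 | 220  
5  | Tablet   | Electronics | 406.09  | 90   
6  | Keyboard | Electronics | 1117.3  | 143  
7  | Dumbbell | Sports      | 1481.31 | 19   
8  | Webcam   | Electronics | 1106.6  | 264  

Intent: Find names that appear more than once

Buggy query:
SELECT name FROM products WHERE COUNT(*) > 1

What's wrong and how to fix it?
Bug: WHERE can't reference COUNT(*); aggregates are computed after WHERE

Fix: GROUP BY name, then filter groups with HAVING COUNT(*) > 1

Corrected query:
SELECT name FROM products GROUP BY name HAVING COUNT(*) > 1

Result:
name    
--------
Dumbbell
Keyboard
Webcam  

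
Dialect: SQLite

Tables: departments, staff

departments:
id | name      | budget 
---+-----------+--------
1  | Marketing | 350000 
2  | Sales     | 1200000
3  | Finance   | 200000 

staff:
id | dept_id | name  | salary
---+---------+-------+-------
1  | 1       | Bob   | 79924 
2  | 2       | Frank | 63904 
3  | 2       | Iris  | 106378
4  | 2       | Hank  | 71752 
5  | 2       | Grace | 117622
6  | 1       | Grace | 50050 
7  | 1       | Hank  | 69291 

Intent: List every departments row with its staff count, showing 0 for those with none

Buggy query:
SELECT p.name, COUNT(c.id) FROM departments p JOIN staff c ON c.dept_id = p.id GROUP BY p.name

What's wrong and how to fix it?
Bug: An inner join excludes parents with zero children

Fix: Switch to LEFT JOIN to retain unmatched parent rows

Corrected query:
SELECT p.name, COUNT(c.id) FROM departments p LEFT JOIN staff c ON c.dept_id = p.id GROUP BY p.name

Result:
name      | COUNT(c.id)
----------+------------
Finance   | 0          
Marketing | 3          
Sales     | 4          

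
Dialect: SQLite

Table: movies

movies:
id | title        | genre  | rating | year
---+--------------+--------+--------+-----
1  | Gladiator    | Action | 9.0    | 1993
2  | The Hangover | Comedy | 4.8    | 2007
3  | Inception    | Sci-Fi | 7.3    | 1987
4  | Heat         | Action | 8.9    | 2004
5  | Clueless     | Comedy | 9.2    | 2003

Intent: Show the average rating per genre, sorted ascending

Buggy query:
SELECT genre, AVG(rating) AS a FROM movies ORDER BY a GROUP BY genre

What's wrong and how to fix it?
Bug: ORDER BY appears before GROUP BY; SQL clause order requires GROUP BY first

Fix: Move ORDER BY to the end, after GROUP BY

Corrected query:
SELECT genre, AVG(rating) AS a FROM movies GROUP BY genre ORDER BY a

Result:
genre  | a   
-------+-----
Comedy | 7   
Sci-Fi | 7.3 
Action | 8.95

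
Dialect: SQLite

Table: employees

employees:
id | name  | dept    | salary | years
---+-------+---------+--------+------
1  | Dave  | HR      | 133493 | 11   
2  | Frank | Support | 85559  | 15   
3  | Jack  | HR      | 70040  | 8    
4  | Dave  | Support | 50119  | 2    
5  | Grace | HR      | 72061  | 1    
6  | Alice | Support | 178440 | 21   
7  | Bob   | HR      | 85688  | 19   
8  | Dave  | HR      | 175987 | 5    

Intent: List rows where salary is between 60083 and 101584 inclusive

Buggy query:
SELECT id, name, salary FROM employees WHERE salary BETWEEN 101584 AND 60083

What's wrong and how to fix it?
Bug: BETWEEN expects the lower bound first; with 101584 AND 60083 the range is empty

Fix: Write BETWEEN 60083 AND 101584

Corrected query:
SELECT id, name, salary FROM employees WHERE salary BETWEEN 60083 AND 101584

Result:
id | name  | salary
---+-------+-------
2  | Frank | 85559 
3  | Jack  | 70040 
5  | Grace | 72061 
7  | Bob   | 85688 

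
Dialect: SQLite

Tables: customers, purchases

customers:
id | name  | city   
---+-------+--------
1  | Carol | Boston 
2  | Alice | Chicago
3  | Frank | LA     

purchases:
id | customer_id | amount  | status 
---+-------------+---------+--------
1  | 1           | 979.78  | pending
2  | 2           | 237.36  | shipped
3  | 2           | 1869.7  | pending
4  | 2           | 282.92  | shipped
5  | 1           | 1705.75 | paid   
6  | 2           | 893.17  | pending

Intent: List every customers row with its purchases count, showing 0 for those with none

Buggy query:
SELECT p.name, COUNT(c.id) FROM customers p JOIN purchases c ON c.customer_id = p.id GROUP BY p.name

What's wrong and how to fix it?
Bug: An inner join excludes parents with zero children

Fix: Use LEFT JOIN so parents without children still appear (COUNT(c.id) gives 0)

Corrected query:
SELECT p.name, COUNT(c.id) FROM customers p LEFT JOIN purchases c ON c.customer_id = p.id GROUP BY p.name

Result:
name  | COUNT(c.id)
------+------------
Alice | 4          
Carol | 2          
Frank | 0          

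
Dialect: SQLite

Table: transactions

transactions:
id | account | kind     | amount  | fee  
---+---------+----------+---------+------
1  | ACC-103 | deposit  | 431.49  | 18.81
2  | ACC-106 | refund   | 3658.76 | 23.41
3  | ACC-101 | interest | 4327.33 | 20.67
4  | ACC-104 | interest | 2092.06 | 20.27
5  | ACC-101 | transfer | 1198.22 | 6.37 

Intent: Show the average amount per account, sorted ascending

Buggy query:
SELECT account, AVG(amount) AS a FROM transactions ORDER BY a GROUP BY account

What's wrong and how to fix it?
Bug: GROUP BY must precede ORDER BY

Fix: Move ORDER BY to the end, after GROUP BY

Corrected query:
SELECT account, AVG(amount) AS a FROM transactions GROUP BY account ORDER BY a

Result:
account | a       
--------+---------
ACC-103 | 431.49  
ACC-104 | 2092.06 
ACC-101 | 2762.775
ACC-106 | 3658.76 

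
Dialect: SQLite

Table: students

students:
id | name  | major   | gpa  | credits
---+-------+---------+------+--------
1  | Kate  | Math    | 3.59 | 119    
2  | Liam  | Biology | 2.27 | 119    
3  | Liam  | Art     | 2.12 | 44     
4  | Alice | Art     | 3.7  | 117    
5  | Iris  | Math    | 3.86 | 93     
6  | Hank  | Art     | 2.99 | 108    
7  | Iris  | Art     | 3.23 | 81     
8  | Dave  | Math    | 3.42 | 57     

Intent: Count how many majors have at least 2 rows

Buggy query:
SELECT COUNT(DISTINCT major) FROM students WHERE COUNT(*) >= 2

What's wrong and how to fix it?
Bug: WHERE filters individual rows, not groups, so a group-level COUNT is invalid there

Fix: Use a subquery that GROUPs and filters with HAVING, then count its rows

Corrected query:
SELECT COUNT(*) FROM (SELECT major FROM students GROUP BY major HAVING COUNT(*) >= 2)

Result:
COUNT(*)
--------
2       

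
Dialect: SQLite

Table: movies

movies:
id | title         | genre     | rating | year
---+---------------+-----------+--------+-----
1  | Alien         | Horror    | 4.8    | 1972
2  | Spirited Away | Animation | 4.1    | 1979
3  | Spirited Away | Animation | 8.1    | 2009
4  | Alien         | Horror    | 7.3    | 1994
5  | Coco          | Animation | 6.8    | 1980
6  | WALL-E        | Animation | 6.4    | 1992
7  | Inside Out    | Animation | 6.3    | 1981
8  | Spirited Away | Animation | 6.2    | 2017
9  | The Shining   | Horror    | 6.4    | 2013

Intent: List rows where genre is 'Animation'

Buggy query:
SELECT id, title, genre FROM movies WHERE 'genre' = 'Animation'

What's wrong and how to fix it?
Bug: Single quotes denote string literals in SQL; the column name is being compared as a constant string

Fix: Remove the quotes around the column name (or use double quotes for an identifier)

Corrected query:
SELECT id, title, genre FROM movies WHERE genre = 'Animation'

Result:
id | title         | genre    
---+---------------+----------
2  | Spirited Away | Animation
3  | Spirited Away | Animation
5  | Coco          | Animation
6  | WALL-E        | Animation
7  | Inside Out    | Animation
8  | Spirited Away | Animation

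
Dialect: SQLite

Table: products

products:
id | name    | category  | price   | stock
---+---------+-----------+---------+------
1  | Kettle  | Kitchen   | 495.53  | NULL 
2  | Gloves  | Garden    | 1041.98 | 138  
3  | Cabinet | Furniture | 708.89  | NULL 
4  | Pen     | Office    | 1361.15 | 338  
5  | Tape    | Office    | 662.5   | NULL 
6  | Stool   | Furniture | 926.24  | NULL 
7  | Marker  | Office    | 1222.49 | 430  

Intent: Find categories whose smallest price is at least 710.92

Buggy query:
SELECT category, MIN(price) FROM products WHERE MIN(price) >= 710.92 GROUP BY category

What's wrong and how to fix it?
Bug: MIN() in WHERE is a misuse of aggregate

Fix: Replace WHERE with HAVING after the GROUP BY

Corrected query:
SELECT category, MIN(price) FROM products GROUP BY category HAVING MIN(price) >= 710.92

Result:
category | MIN(price)
---------+-----------
Garden   | 1041.98   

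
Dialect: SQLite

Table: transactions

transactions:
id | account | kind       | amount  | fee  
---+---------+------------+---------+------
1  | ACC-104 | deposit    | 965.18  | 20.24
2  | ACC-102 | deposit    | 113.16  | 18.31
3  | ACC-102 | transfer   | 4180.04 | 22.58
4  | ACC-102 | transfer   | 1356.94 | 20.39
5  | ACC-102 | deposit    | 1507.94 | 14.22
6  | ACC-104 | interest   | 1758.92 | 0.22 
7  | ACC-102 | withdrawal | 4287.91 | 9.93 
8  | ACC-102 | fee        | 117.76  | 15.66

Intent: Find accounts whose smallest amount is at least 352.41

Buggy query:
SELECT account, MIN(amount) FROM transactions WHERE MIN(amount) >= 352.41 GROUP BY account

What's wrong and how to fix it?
Bug: Aggregates like MIN are computed per group after WHERE runs

Fix: Replace WHERE with HAVING after the GROUP BY

Corrected query:
SELECT account, MIN(amount) FROM transactions GROUP BY account HAVING MIN(amount) >= 352.41

Result:
account | MIN(amount)
--------+------------
ACC-104 | 965.18     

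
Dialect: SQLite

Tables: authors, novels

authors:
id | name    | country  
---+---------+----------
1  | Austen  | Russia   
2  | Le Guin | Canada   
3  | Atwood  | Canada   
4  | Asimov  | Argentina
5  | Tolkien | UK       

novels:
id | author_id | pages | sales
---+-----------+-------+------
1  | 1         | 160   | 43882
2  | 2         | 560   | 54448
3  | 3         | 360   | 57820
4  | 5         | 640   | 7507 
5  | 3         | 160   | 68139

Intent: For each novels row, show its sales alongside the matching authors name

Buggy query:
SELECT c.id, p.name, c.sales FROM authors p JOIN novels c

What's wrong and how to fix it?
Bug: JOIN with no ON clause produces a cartesian product; every novels row pairs with every authors row

Fix: Add ON c.author_id = p.id to the JOIN

Corrected query:
SELECT c.id, p.name, c.sales FROM authors p JOIN novels c ON c.author_id = p.id

Result:
id | name    | sales
---+---------+------
1  | Austen  | 43882
2  | Le Guin | 54448
3  | Atwood  | 57820
4  | Tolkien | 7507 
5  | Atwood  | 68139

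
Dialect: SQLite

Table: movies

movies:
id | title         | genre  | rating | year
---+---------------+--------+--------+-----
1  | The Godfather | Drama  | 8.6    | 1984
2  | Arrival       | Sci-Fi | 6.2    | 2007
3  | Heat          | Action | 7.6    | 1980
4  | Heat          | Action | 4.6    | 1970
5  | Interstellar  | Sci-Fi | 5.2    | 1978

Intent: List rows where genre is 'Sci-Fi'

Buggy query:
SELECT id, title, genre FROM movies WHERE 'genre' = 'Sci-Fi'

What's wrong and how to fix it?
Bug: 'genre' in single quotes is a string literal, not the column; the comparison is literal-vs-literal and never true

Fix: Reference the column as genre without single quotes

Corrected query:
SELECT id, title, genre FROM movies WHERE genre = 'Sci-Fi'

Result:
id | title        | genre 
---+--------------+-------
2  | Arrival      | Sci-Fi
5  | Interstellar | Sci-Fi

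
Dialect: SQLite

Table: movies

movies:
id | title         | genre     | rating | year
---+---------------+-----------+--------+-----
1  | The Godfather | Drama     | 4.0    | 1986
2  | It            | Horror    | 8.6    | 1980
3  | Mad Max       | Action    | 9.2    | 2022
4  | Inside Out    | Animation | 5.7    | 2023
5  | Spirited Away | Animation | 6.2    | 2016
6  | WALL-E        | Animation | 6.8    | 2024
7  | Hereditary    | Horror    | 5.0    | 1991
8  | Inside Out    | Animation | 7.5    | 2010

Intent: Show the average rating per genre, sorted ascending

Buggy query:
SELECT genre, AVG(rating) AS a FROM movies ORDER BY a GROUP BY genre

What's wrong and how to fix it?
Bug: ORDER BY appears before GROUP BY; SQL clause order requires GROUP BY first

Fix: Move ORDER BY to the end, after GROUP BY

Corrected query:
SELECT genre, AVG(rating) AS a FROM movies GROUP BY genre ORDER BY a

Result:
genre     | a   
----------+-----
Drama     | 4   
Animation | 6.55
Horror    | 6.8 
Action    | 9.2 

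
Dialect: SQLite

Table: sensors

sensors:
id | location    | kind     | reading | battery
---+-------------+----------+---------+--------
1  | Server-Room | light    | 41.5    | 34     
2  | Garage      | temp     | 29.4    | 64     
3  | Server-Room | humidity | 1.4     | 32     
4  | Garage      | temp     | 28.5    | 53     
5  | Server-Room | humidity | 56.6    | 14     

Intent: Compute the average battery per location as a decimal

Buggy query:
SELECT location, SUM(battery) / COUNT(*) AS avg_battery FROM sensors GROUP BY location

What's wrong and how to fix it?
Bug: Both operands are integers, so '/' performs integer division and truncates

Fix: Cast one side to REAL so the division keeps the fractional part

Corrected query:
SELECT location, SUM(battery) * 1.0 / COUNT(*) AS avg_battery FROM sensors GROUP BY location

Result:
location    | avg_battery
------------+------------
Garage      | 58.5       
Server-Room | 26.666667  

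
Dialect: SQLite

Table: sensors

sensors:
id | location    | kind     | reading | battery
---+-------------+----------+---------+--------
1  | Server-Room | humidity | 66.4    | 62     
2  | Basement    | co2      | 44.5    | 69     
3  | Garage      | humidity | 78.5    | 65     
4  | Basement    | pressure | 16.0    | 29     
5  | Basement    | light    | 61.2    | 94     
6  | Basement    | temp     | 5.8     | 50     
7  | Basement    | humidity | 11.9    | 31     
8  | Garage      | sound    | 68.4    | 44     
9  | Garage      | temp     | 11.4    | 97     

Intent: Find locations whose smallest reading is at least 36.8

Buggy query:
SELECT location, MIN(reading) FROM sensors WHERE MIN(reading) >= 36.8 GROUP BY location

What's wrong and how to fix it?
Bug: MIN() in WHERE is a misuse of aggregate

Fix: Replace WHERE with HAVING after the GROUP BY

Corrected query:
SELECT location, MIN(reading) FROM sensors GROUP BY location HAVING MIN(reading) >= 36.8

Result:
location    | MIN(reading)
------------+-------------
Server-Room | 66.4        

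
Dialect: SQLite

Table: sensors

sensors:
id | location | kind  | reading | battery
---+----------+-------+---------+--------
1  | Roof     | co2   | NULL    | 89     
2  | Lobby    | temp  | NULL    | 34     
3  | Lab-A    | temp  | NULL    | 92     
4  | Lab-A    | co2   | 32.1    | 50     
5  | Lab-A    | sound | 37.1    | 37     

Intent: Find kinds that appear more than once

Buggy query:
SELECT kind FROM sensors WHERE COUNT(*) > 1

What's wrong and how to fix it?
Bug: WHERE can't reference COUNT(*); aggregates are computed after WHERE

Fix: GROUP BY kind, then filter groups with HAVING COUNT(*) > 1

Corrected query:
SELECT kind FROM sensors GROUP BY kind HAVING COUNT(*) > 1

Result:
kind
----
co2 
temp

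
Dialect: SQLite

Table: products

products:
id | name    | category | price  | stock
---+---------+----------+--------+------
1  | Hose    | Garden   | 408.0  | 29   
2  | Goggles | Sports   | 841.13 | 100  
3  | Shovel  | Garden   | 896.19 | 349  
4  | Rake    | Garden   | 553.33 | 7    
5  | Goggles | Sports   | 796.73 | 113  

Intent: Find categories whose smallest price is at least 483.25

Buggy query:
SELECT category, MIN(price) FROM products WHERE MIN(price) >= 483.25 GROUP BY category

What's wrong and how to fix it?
Bug: MIN() in WHERE is a misuse of aggregate

Fix: Replace WHERE with HAVING after the GROUP BY

Corrected query:
SELECT category, MIN(price) FROM products GROUP BY category HAVING MIN(price) >= 483.25

Result:
category | MIN(price)
---------+-----------
Sports   | 796.73    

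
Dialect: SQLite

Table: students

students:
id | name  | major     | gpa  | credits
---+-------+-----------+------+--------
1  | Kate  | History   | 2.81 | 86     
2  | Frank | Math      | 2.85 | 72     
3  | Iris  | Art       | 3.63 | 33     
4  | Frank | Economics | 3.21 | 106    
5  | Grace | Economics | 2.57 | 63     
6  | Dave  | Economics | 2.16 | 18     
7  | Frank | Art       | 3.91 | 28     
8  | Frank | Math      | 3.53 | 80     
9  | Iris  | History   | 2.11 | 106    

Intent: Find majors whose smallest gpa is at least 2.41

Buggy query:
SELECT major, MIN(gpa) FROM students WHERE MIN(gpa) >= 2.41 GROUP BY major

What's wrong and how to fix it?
Bug: MIN() in WHERE is a misuse of aggregate

Fix: Use HAVING for the per-group MIN condition

Corrected query:
SELECT major, MIN(gpa) FROM students GROUP BY major HAVING MIN(gpa) >= 2.41

Result:
major | MIN(gpa)
------+---------
Art   | 3.63    
Math  | 2.85    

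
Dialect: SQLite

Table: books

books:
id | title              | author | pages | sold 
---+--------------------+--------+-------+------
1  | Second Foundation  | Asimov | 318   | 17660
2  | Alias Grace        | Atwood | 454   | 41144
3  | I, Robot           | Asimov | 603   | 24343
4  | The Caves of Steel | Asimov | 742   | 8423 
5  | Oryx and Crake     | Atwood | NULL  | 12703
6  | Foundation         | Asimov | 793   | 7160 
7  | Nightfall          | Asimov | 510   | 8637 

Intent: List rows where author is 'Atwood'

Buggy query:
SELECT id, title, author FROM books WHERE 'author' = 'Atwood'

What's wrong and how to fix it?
Bug: Single quotes denote string literals in SQL; the column name is being compared as a constant string

Fix: Reference the column as author without single quotes

Corrected query:
SELECT id, title, author FROM books WHERE author = 'Atwood'

Result:
id | title          | author
---+----------------+-------
2  | Alias Grace    | Atwood
5  | Oryx and Crake | Atwood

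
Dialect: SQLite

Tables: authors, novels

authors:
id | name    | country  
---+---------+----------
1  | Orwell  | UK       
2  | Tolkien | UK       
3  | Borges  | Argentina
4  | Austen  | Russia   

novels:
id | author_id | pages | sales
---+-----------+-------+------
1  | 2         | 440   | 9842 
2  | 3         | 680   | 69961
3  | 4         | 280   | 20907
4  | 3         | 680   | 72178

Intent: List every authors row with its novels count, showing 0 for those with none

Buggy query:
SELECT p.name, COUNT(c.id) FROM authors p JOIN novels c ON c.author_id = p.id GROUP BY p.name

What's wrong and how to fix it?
Bug: INNER JOIN drops authors rows that have no matching novels rows

Fix: Switch to LEFT JOIN to retain unmatched parent rows

Corrected query:
SELECT p.name, COUNT(c.id) FROM authors p LEFT JOIN novels c ON c.author_id = p.id GROUP BY p.name

Result:
name    | COUNT(c.id)
--------+------------
Austen  | 1          
Borges  | 2          
Orwell  | 0          
Tolkien | 1          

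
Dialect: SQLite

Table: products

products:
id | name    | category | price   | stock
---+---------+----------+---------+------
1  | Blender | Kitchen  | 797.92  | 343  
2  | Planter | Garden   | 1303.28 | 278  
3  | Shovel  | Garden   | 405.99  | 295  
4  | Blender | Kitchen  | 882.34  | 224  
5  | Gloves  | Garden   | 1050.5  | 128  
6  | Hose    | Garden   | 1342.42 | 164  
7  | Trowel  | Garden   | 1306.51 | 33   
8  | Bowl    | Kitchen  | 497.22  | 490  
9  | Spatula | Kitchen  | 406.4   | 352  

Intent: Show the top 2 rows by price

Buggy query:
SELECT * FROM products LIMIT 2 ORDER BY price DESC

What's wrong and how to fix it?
Bug: LIMIT must come after ORDER BY

Fix: Swap the clauses: ORDER BY first, then LIMIT

Corrected query:
SELECT * FROM products ORDER BY price DESC LIMIT 2

Result:
id | name   | category | price   | stock
---+--------+----------+---------+------
6  | Hose   | Garden   | 1342.42 | 164  
7  | Trowel | Garden   | 1306.51 | 33   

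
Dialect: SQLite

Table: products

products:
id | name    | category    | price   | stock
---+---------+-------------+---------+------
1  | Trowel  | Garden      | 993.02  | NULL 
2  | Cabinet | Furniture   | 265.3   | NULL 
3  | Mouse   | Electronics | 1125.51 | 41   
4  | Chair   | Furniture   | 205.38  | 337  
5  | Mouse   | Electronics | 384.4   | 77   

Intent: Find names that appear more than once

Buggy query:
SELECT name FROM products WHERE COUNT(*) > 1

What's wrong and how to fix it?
Bug: COUNT(*) is an aggregate and cannot be used in WHERE

Fix: GROUP BY name, then filter groups with HAVING COUNT(*) > 1

Corrected query:
SELECT name FROM products GROUP BY name HAVING COUNT(*) > 1

Result:
name 
-----
Mouse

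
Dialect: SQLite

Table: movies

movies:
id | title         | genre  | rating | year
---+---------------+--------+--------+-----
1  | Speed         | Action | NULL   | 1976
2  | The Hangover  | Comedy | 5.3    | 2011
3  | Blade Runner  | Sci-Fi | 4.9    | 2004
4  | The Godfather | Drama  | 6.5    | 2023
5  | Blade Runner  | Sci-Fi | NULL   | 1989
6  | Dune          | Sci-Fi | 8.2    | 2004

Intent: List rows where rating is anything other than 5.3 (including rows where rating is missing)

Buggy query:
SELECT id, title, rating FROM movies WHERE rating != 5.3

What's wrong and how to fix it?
Bug: Inequality against NULL is unknown, not true; rows with NULL are dropped

Fix: Handle NULL separately with IS NULL alongside the inequality

Corrected query:
SELECT id, title, rating FROM movies WHERE rating != 5.3 OR rating IS NULL

Result:
id | title         | rating
---+---------------+-------
1  | Speed         | NULL  
3  | Blade Runner  | 4.9   
4  | The Godfather | 6.5   
5  | Blade Runner  | NULL  
6  | Dune          | 8.2   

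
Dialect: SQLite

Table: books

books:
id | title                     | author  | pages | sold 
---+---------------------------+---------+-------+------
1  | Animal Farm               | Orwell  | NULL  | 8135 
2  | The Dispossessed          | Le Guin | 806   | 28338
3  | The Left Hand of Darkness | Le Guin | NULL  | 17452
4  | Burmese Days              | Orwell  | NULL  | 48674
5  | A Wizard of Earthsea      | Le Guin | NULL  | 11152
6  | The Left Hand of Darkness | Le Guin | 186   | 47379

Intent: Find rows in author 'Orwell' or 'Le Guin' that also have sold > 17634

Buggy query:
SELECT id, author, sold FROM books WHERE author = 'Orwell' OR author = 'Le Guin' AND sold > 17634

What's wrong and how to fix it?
Bug: Without parentheses, AND is evaluated before OR, so the sold filter only applies to the 'Le Guin' branch

Fix: Add parentheses around the OR so the AND applies to both alternatives

Corrected query:
SELECT id, author, sold FROM books WHERE (author = 'Orwell' OR author = 'Le Guin') AND sold > 17634

Result:
id | author  | sold 
---+---------+------
2  | Le Guin | 28338
4  | Orwell  | 48674
6  | Le Guin | 47379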